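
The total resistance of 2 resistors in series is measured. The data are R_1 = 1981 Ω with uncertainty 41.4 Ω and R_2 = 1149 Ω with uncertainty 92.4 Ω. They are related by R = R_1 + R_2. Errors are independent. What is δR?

Sums and differences: (δR)² = Σ (cᵢ δxᵢ)².
  (δR_1)² = 1710;  (δR_2)² = 8540
δR = √(10300) = 101 Ω

101 Ω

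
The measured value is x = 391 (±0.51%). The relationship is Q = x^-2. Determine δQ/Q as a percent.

Each factor contributes (exponent × relative error)² to (δQ/Q)²:
  (-2·δx/x)² = (-2×0.00510)² = 0.000104
δQ/Q = √(0.000104) = 0.0102

1.02%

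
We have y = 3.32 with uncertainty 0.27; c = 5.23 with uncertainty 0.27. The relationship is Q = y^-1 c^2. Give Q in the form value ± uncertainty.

8.24 ± 1.08

Q is a product of powers, so relative uncertainties combine in quadrature:
  (-1·δy/y)² = (-1×0.0813)² = 0.00661;  (2·δc/c)² = (2×0.0516)² = 0.0107
δQ/Q = √(0.0173) = 0.131
Q = 8.24, so δQ = 0.131 × 8.24 = 1.08.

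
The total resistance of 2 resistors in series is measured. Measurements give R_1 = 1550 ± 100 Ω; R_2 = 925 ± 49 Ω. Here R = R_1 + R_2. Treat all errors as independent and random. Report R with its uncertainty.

2480 ± 111 Ω

R is a linear combination, so absolute uncertainties add in quadrature:
  (δR_1)² = 10000;  (δR_2)² = 2400
δR = √(12400) = 111 Ω
R = 2480 Ω.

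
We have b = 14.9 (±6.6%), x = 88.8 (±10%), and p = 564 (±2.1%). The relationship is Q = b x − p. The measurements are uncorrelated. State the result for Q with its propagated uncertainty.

759 ± 159

Let w = b·x = 1320. δw/w = √((1·δb/b)² + (1·δx/x)²) = √(0.00436 + 0.0100) = 0.120, so δw = 159.
Q = w − p: δQ = √(δw² + δp²) = √(25100 + 140) = 159
Q = 759.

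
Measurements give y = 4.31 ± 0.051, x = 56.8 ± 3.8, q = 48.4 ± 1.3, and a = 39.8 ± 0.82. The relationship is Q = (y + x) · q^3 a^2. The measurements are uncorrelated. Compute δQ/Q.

0.110

Let u = y + x = 61.1. δu = √(δy² + δx²) = √(0.00260 + 14.4) = 3.80, so δu/u = 0.0622.
Q is then a monomial in u, q, a:
δQ/Q = √((δu/u)² + (3·δq/q)² + (2·δa/a)²) = √(0.00387 + 0.00649 + 0.00170) = 0.110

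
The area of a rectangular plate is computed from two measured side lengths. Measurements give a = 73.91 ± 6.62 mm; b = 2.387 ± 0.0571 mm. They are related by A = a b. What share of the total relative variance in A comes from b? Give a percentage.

(δA/A)² = (1·δa/a)² + (1·δb/b)²
  a term: (1×0.0896)² = 0.00802
  b term: (1×0.0239)² = 0.000572
Total = 0.00859. Share from b = 0.000572/0.00859 = 0.0666.

6.66%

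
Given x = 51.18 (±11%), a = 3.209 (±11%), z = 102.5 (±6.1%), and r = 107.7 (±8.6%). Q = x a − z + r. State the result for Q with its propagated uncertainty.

169.4 ± 27.9

Let p = x·a = 164.2. δp/p = √((1·δx/x)² + (1·δa/a)²) = √(0.0121 + 0.0121) = 0.156, so δp = 25.5.
Q = p − z + r: δQ = √(δp² + δz² + δr²) = √(653 + 39.1 + 85.8) = 27.9
Q = 169.4.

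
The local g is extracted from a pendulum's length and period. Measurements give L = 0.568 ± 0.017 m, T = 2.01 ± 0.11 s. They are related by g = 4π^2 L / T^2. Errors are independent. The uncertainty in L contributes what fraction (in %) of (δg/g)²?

6.96%

(δg/g)² = (1·δL/L)² + (-2·δT/T)²
  L term: (1×0.0299)² = 0.000896
  T term: (-2×0.0547)² = 0.0120
Total = 0.0129. Share from L = 0.000896/0.0129 = 0.0696.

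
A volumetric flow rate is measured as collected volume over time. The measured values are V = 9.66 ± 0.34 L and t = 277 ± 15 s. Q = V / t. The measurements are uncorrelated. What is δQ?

Each factor contributes (exponent × relative error)² to (δQ/Q)²:
  (1·δV/V)² = (1×0.0352)² = 0.00124;  (-1·δt/t)² = (-1×0.0542)² = 0.00293
δQ/Q = √(0.00417) = 0.0646
Q = 0.0349 L/s, so δQ = 0.0646 × 0.0349 = 0.00225 L/s.

0.00225 L/s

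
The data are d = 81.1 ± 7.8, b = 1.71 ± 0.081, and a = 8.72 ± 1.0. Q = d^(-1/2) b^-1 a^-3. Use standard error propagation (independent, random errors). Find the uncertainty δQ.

3.43e-05

Each factor contributes (exponent × relative error)² to (δQ/Q)²:
  (−½·δd/d)² = (-0.5×0.0962)² = 0.00231;  (-1·δb/b)² = (-1×0.0474)² = 0.00224;  (-3·δa/a)² = (-3×0.115)² = 0.118
δQ/Q = √(0.123) = 0.351
Q = 9.79e-05, so δQ = 0.351 × 9.79e-05 = 3.43e-05.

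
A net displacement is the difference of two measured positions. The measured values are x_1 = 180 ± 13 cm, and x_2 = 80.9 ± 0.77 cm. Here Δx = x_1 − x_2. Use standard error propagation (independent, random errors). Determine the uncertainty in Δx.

13.0 cm

Each term contributes (cᵢ δxᵢ)² to (δΔx)²:
  (δx_1)² = 169;  (δx_2)² = 0.593
δΔx = √(170) = 13.0 cm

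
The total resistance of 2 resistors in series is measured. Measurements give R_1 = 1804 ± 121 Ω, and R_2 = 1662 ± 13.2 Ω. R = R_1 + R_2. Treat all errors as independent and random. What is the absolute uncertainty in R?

122 Ω

For a sum/difference, combine absolute errors in quadrature:
  (δR_1)² = 14600;  (δR_2)² = 174
δR = √(14800) = 122 Ω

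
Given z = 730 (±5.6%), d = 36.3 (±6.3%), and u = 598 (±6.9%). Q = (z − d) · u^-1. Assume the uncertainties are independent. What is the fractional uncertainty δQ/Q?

0.0908

Let w = z − d = 694. δw = √(δz² + δd²) = √(1670 + 5.23) = 40.9, so δw/w = 0.0590.
Q is then a monomial in w, u:
δQ/Q = √((δw/w)² + (-1·δu/u)²) = √(0.00348 + 0.00476) = 0.0908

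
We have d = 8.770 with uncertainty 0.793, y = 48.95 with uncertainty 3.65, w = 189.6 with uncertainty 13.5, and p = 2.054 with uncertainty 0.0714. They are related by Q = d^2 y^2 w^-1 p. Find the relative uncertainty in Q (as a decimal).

0.247

Each factor contributes (exponent × relative error)² to (δQ/Q)²:
  (2·δd/d)² = (2×0.0904)² = 0.0327;  (2·δy/y)² = (2×0.0746)² = 0.0222;  (-1·δw/w)² = (-1×0.0712)² = 0.00507;  (1·δp/p)² = (1×0.0348)² = 0.00121
δQ/Q = √(0.0612) = 0.247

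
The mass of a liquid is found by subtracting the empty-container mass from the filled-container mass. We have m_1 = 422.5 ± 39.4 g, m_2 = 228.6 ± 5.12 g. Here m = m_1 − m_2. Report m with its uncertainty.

193.9 ± 39.7 g

Absolute uncertainties add in quadrature for a linear combination:
  (δm_1)² = 1550;  (δm_2)² = 26.2
δm = √(1580) = 39.7 g
m = 193.9 g.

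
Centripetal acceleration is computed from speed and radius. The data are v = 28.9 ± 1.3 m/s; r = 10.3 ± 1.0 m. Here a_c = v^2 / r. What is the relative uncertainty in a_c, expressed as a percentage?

13.2%

Since a_c is a product/quotient, work with relative uncertainties:
  (2·δv/v)² = (2×0.0450)² = 0.00809;  (-1·δr/r)² = (-1×0.0971)² = 0.00943
δa_c/a_c = √(0.0175) = 0.132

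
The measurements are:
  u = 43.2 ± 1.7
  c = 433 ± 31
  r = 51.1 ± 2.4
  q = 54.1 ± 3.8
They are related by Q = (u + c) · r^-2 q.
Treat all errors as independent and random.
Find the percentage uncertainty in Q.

Let w = u + c = 476. δw = √(δu² + δc²) = √(2.89 + 961) = 31.0, so δw/w = 0.0652.
Q is then a monomial in w, r, q:
δQ/Q = √((δw/w)² + (-2·δr/r)² + (1·δq/q)²) = √(0.00425 + 0.00882 + 0.00493) = 0.134

13.4%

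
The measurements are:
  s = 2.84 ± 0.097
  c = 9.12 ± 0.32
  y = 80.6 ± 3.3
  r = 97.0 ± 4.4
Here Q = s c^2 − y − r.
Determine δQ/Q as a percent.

32.8%

Let p = s·c^2 = 236. δp/p = √((1·δs/s)² + (2·δc/c)²) = √(0.00117 + 0.00492) = 0.0780, so δp = 18.4.
Q = p − y − r: δQ = √(δp² + δy² + δr²) = √(340 + 10.9 + 19.4) = 19.2
Q = 58.6, so δQ/Q = 19.2/58.6 = 0.328.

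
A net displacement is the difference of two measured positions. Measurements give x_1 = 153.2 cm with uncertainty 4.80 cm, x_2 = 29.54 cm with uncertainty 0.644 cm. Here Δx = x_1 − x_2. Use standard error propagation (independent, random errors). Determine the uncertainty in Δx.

Sums and differences: (δΔx)² = Σ (cᵢ δxᵢ)².
  (δx_1)² = 23.0;  (δx_2)² = 0.415
δΔx = √(23.5) = 4.84 cm

4.84 cm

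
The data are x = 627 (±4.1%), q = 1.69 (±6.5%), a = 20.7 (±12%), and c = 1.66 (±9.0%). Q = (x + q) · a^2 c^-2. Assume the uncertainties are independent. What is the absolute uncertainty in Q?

Let u = x + q = 629. δu = √(δx² + δq²) = √(661 + 0.0121) = 25.7, so δu/u = 0.0409.
Q is then a monomial in u, a, c:
δQ/Q = √((δu/u)² + (2·δa/a)² + (-2·δc/c)²) = √(0.00167 + 0.0576 + 0.0324) = 0.303
Q = 97800, so δQ = 0.303 × 97800 = 29600.

29600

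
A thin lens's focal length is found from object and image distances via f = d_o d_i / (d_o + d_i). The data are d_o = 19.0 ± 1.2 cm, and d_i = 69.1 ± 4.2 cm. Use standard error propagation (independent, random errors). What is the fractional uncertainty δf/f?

∂f/∂d_o = (d_i/(d_o+d_i))² = 0.615;  ∂f/∂d_i = (d_o/(d_o+d_i))² = 0.0465
δf = √((∂f/∂d_o · δd_o)² + (∂f/∂d_i · δd_i)²) = √(0.545 + 0.0382) = 0.764 cm
f = 14.9 cm, so δf/f = 0.764/14.9 = 0.0512.

0.0512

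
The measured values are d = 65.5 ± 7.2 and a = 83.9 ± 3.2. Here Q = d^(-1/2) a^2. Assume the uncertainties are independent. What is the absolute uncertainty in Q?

Products/powers → add relative errors in quadrature, weighted by exponent:
  (−½·δd/d)² = (-0.5×0.110)² = 0.00302;  (2·δa/a)² = (2×0.0381)² = 0.00582
δQ/Q = √(0.00884) = 0.0940
Q = 870, so δQ = 0.0940 × 870 = 81.8.

81.8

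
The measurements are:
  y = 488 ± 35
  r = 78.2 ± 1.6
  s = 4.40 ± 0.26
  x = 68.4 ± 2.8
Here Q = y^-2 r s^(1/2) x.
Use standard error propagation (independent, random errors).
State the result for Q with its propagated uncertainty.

0.0471 ± 0.00723

Each factor contributes (exponent × relative error)² to (δQ/Q)²:
  (-2·δy/y)² = (-2×0.0717)² = 0.0206;  (1·δr/r)² = (1×0.0205)² = 0.000419;  (½·δs/s)² = (0.5×0.0591)² = 0.000873;  (1·δx/x)² = (1×0.0409)² = 0.00168
δQ/Q = √(0.0235) = 0.153
Q = 0.0471, so δQ = 0.153 × 0.0471 = 0.00723.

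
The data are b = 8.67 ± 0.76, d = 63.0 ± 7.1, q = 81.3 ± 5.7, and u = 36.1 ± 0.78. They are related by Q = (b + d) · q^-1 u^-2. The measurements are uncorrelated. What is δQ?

Let w = b + d = 71.7. δw = √(δb² + δd²) = √(0.578 + 50.4) = 7.14, so δw/w = 0.0996.
Q is then a monomial in w, q, u:
δQ/Q = √((δw/w)² + (-1·δq/q)² + (-2·δu/u)²) = √(0.00993 + 0.00492 + 0.00187) = 0.129
Q = 0.000676, so δQ = 0.129 × 0.000676 = 8.74e-05.

8.74e-05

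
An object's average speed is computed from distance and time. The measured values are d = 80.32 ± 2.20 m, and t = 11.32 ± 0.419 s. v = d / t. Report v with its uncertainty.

7.095 ± 0.327 m/s

Products/powers → add relative errors in quadrature, weighted by exponent:
  (1·δd/d)² = (1×0.0274)² = 0.000750;  (-1·δt/t)² = (-1×0.0370)² = 0.00137
δv/v = √(0.00212) = 0.0460
v = 7.095 m/s, so δv = 0.0460 × 7.095 = 0.327 m/s.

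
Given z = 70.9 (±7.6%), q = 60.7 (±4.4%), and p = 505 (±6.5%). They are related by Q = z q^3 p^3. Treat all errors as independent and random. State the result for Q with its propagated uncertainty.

Q is a product of powers, so relative uncertainties combine in quadrature:
  (1·δz/z)² = (1×0.0760)² = 0.00578;  (3·δq/q)² = (3×0.0440)² = 0.0174;  (3·δp/p)² = (3×0.0650)² = 0.0380
δQ/Q = √(0.0612) = 0.247
Q = 2.04e+15, so δQ = 0.247 × 2.04e+15 = 5.05e+14.

(2.04 ± 0.505) × 10^15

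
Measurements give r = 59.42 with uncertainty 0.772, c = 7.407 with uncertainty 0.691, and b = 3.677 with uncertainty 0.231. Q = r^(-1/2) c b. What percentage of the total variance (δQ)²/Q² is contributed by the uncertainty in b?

31.1%

(δQ/Q)² = (−½·δr/r)² + (1·δc/c)² + (1·δb/b)²
  r term: (-0.5×0.0130)² = 4.22e-05
  c term: (1×0.0933)² = 0.00870
  b term: (1×0.0628)² = 0.00395
Total = 0.0127. Share from b = 0.00395/0.0127 = 0.311.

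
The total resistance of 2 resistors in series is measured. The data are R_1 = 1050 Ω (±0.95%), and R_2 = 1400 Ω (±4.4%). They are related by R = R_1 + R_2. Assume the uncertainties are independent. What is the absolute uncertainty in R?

62.4 Ω

Absolute uncertainties add in quadrature for a linear combination:
  (δR_1)² = 99.5;  (δR_2)² = 3790
δR = √(3890) = 62.4 Ω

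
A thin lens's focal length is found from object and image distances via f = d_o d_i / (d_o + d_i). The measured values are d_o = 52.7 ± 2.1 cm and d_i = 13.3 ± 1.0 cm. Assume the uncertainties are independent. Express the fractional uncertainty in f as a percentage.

∂f/∂d_o = (d_i/(d_o+d_i))² = 0.0406;  ∂f/∂d_i = (d_o/(d_o+d_i))² = 0.638
δf = √((∂f/∂d_o · δd_o)² + (∂f/∂d_i · δd_i)²) = √(0.00727 + 0.407) = 0.643 cm
f = 10.6 cm, so δf/f = 0.643/10.6 = 0.0606.

6.06%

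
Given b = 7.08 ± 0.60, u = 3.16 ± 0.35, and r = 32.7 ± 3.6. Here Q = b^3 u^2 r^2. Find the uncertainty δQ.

1.53e+06

For a monomial Q ∝ b^3, u^2, r^2, fractional errors add in quadrature:
  (3·δb/b)² = (3×0.0847)² = 0.0646;  (2·δu/u)² = (2×0.111)² = 0.0491;  (2·δr/r)² = (2×0.110)² = 0.0485
δQ/Q = √(0.162) = 0.403
Q = 3.79e+06, so δQ = 0.403 × 3.79e+06 = 1.53e+06.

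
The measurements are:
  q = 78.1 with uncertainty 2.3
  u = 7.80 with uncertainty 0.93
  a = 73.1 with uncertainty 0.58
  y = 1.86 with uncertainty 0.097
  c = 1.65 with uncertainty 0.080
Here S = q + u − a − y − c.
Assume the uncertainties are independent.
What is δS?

2.55

Sums and differences: (δS)² = Σ (cᵢ δxᵢ)².
  (δq)² = 5.29;  (δu)² = 0.865;  (δa)² = 0.336;  (δy)² = 0.00941;  (δc)² = 0.00640
δS = √(6.51) = 2.55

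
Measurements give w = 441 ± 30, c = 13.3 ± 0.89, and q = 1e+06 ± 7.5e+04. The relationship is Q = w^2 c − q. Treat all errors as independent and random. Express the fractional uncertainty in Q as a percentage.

Let p = w^2·c = 2.59e+06. δp/p = √((2·δw/w)² + (1·δc/c)²) = √(0.0185 + 0.00448) = 0.152, so δp = 3.92e+05.
Q = p − q: δQ = √(δp² + δq²) = √(1.54e+11 + 5.62e+09) = 3.99e+05
Q = 1.59e+06, so δQ/Q = 3.99e+05/1.59e+06 = 0.252.

25.2%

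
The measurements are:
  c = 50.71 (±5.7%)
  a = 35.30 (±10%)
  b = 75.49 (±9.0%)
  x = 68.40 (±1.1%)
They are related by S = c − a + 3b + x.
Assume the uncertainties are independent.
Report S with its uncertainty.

310.3 ± 20.9

Absolute uncertainties add in quadrature for a linear combination:
  (δc)² = 8.35;  (δa)² = 12.5;  (3·δb)² = 415;  (δx)² = 0.566
δS = √(437) = 20.9
S = 310.3.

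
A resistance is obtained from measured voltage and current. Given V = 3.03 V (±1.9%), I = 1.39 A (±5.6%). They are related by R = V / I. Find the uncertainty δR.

0.129 Ω

Products/powers → add relative errors in quadrature, weighted by exponent:
  (1·δV/V)² = (1×0.0190)² = 0.000361;  (-1·δI/I)² = (-1×0.0560)² = 0.00314
δR/R = √(0.00350) = 0.0591
R = 2.18 Ω, so δR = 0.0591 × 2.18 = 0.129 Ω.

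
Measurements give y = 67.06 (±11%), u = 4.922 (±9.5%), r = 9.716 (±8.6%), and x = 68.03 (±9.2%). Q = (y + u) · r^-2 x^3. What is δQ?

Let w = y + u = 71.98. δw = √(δy² + δu²) = √(54.4 + 0.219) = 7.39, so δw/w = 0.103.
Q is then a monomial in w, r, x:
δQ/Q = √((δw/w)² + (-2·δr/r)² + (3·δx/x)²) = √(0.0105 + 0.0296 + 0.0762) = 0.341
Q = 240100, so δQ = 0.341 × 240100 = 81900.

81900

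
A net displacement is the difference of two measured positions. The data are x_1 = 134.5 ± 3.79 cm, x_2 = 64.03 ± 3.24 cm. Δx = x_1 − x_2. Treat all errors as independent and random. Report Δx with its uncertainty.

Each term contributes (cᵢ δxᵢ)² to (δΔx)²:
  (δx_1)² = 14.4;  (δx_2)² = 10.5
δΔx = √(24.9) = 4.99 cm
Δx = 70.47 cm.

70.47 ± 4.99 cm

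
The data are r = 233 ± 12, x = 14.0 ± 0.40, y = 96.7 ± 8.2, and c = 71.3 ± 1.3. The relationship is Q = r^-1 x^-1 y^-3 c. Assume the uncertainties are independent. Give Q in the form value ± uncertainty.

(2.42 ± 0.633) × 10^-8

Relative error in a monomial: (δQ/Q)² = Σ (nᵢ · δxᵢ/xᵢ)².
  (-1·δr/r)² = (-1×0.0515)² = 0.00265;  (-1·δx/x)² = (-1×0.0286)² = 0.000816;  (-3·δy/y)² = (-3×0.0848)² = 0.0647;  (1·δc/c)² = (1×0.0182)² = 0.000332
δQ/Q = √(0.0685) = 0.262
Q = 2.42e-08, so δQ = 0.262 × 2.42e-08 = 6.33e-09.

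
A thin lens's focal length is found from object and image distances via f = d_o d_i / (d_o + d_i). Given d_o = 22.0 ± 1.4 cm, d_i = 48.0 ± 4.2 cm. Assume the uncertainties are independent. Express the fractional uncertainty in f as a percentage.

∂f/∂d_o = (d_i/(d_o+d_i))² = 0.470;  ∂f/∂d_i = (d_o/(d_o+d_i))² = 0.0988
δf = √((∂f/∂d_o · δd_o)² + (∂f/∂d_i · δd_i)²) = √(0.433 + 0.172) = 0.778 cm
f = 15.1 cm, so δf/f = 0.778/15.1 = 0.0516.

5.16%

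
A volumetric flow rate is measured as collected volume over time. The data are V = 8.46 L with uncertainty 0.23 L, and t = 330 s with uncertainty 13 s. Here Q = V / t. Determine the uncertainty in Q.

Since Q is a product/quotient, work with relative uncertainties:
  (1·δV/V)² = (1×0.0272)² = 0.000739;  (-1·δt/t)² = (-1×0.0394)² = 0.00155
δQ/Q = √(0.00229) = 0.0479
Q = 0.0256 L/s, so δQ = 0.0479 × 0.0256 = 0.00123 L/s.

0.00123 L/s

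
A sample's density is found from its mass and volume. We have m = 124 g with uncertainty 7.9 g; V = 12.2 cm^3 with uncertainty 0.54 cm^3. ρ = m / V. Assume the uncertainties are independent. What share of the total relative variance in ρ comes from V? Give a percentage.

(δρ/ρ)² = (1·δm/m)² + (-1·δV/V)²
  m term: (1×0.0637)² = 0.00406
  V term: (-1×0.0443)² = 0.00196
Total = 0.00602. Share from V = 0.00196/0.00602 = 0.326.

32.6%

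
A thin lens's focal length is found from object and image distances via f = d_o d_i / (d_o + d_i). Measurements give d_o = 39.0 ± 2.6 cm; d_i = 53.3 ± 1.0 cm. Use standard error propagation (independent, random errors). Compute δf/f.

∂f/∂d_o = (d_i/(d_o+d_i))² = 0.333;  ∂f/∂d_i = (d_o/(d_o+d_i))² = 0.179
δf = √((∂f/∂d_o · δd_o)² + (∂f/∂d_i · δd_i)²) = √(0.752 + 0.0319) = 0.885 cm
f = 22.5 cm, so δf/f = 0.885/22.5 = 0.0393.

0.0393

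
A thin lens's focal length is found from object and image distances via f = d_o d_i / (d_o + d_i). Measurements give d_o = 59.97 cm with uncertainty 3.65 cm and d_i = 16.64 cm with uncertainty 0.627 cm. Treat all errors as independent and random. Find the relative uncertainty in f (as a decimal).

0.0323

∂f/∂d_o = (d_i/(d_o+d_i))² = 0.0472;  ∂f/∂d_i = (d_o/(d_o+d_i))² = 0.613
δf = √((∂f/∂d_o · δd_o)² + (∂f/∂d_i · δd_i)²) = √(0.0297 + 0.148) = 0.421 cm
f = 13.03 cm, so δf/f = 0.421/13.03 = 0.0323.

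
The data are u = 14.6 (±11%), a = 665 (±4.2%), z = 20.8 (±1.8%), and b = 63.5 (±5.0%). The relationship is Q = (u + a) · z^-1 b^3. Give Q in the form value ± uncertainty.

(8.37 ± 1.31) × 10^6

Let w = u + a = 680. δw = √(δu² + δa²) = √(2.58 + 780) = 28.0, so δw/w = 0.0412.
Q is then a monomial in w, z, b:
δQ/Q = √((δw/w)² + (-1·δz/z)² + (3·δb/b)²) = √(0.00169 + 0.000324 + 0.0225) = 0.157
Q = 8.37e+06, so δQ = 0.157 × 8.37e+06 = 1.31e+06.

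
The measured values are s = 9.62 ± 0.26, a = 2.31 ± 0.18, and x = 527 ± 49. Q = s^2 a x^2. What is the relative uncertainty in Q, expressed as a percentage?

20.9%

Each factor contributes (exponent × relative error)² to (δQ/Q)²:
  (2·δs/s)² = (2×0.0270)² = 0.00292;  (1·δa/a)² = (1×0.0779)² = 0.00607;  (2·δx/x)² = (2×0.0930)² = 0.0346
δQ/Q = √(0.0436) = 0.209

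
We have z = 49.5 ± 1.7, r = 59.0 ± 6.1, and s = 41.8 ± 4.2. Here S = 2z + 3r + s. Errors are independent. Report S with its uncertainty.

Sums and differences: (δS)² = Σ (cᵢ δxᵢ)².
  (2·δz)² = 11.6;  (3·δr)² = 335;  (δs)² = 17.6
δS = √(364) = 19.1
S = 318.

318 ± 19.1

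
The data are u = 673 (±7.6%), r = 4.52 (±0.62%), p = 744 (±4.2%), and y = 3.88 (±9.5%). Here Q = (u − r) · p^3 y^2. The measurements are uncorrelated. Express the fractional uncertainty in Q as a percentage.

Let w = u − r = 668. δw = √(δu² + δr²) = √(2620 + 0.000785) = 51.1, so δw/w = 0.0765.
Q is then a monomial in w, p, y:
δQ/Q = √((δw/w)² + (3·δp/p)² + (2·δy/y)²) = √(0.00585 + 0.0159 + 0.0361) = 0.240

24.0%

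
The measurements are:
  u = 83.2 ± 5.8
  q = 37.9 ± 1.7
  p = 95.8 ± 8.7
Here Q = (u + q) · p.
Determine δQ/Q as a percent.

10.4%

Let w = u + q = 121. δw = √(δu² + δq²) = √(33.6 + 2.89) = 6.04, so δw/w = 0.0499.
Q is then a monomial in w, p:
δQ/Q = √((δw/w)² + (1·δp/p)²) = √(0.00249 + 0.00825) = 0.104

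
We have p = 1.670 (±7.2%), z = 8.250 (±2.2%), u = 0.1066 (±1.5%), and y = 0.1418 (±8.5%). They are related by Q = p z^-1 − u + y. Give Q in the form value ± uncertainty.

Let w = p·z^-1 = 0.2024. δw/w = √((1·δp/p)² + (-1·δz/z)²) = √(0.00518 + 0.000484) = 0.0753, so δw = 0.0152.
Q = w − u + y: δQ = √(δw² + δu² + δy²) = √(0.000232 + 2.56e-06 + 0.000145) = 0.0195
Q = 0.2376.

0.2376 ± 0.0195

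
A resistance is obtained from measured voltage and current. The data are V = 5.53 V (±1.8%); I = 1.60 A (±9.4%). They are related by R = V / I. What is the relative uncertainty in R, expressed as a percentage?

Relative error in a monomial: (δR/R)² = Σ (nᵢ · δxᵢ/xᵢ)².
  (1·δV/V)² = (1×0.0180)² = 0.000324;  (-1·δI/I)² = (-1×0.0940)² = 0.00884
δR/R = √(0.00916) = 0.0957

9.57%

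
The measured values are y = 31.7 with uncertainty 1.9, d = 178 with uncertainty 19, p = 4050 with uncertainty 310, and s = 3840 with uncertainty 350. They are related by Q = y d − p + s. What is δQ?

834

Let w = y·d = 5640. δw/w = √((1·δy/y)² + (1·δd/d)²) = √(0.00359 + 0.0114) = 0.122, so δw = 691.
Q = w − p + s: δQ = √(δw² + δp² + δs²) = √(4.77e+05 + 96100 + 1.22e+05) = 834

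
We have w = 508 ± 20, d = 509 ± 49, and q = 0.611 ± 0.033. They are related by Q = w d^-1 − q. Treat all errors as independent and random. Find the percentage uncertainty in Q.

Let p = w·d^-1 = 0.998. δp/p = √((1·δw/w)² + (-1·δd/d)²) = √(0.00155 + 0.00927) = 0.104, so δp = 0.104.
Q = p − q: δQ = √(δp² + δq²) = √(0.0108 + 0.00109) = 0.109
Q = 0.387, so δQ/Q = 0.109/0.387 = 0.281.

28.1%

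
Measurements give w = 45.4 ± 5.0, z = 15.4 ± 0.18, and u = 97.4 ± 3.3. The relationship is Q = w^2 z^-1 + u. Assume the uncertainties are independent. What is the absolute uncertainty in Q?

Let p = w^2·z^-1 = 134. δp/p = √((2·δw/w)² + (-1·δz/z)²) = √(0.0485 + 0.000137) = 0.221, so δp = 29.5.
Q = p + u: δQ = √(δp² + δu²) = √(872 + 10.9) = 29.7

29.7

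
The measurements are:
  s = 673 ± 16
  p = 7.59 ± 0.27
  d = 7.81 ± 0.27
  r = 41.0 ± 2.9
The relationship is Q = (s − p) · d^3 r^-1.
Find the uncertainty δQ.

Let u = s − p = 665. δu = √(δs² + δp²) = √(256 + 0.0729) = 16.0, so δu/u = 0.0240.
Q is then a monomial in u, d, r:
δQ/Q = √((δu/u)² + (3·δd/d)² + (-1·δr/r)²) = √(0.000578 + 0.0108 + 0.00500) = 0.128
Q = 7730, so δQ = 0.128 × 7730 = 988.

988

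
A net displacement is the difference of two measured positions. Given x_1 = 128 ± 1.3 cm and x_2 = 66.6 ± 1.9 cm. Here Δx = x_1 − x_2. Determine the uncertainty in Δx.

Absolute uncertainties add in quadrature for a linear combination:
  (δx_1)² = 1.69;  (δx_2)² = 3.61
δΔx = √(5.30) = 2.30 cm

2.30 cm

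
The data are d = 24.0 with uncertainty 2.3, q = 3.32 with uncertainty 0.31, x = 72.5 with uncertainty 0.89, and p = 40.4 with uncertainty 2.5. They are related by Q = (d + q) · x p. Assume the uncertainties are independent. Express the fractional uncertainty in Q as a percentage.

Let u = d + q = 27.3. δu = √(δd² + δq²) = √(5.29 + 0.0961) = 2.32, so δu/u = 0.0849.
Q is then a monomial in u, x, p:
δQ/Q = √((δu/u)² + (1·δx/x)² + (1·δp/p)²) = √(0.00722 + 0.000151 + 0.00383) = 0.106

10.6%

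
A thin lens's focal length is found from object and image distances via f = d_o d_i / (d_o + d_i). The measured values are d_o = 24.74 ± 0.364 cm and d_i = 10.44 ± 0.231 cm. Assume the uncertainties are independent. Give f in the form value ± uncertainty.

7.342 ± 0.119 cm

∂f/∂d_o = (d_i/(d_o+d_i))² = 0.0881;  ∂f/∂d_i = (d_o/(d_o+d_i))² = 0.495
δf = √((∂f/∂d_o · δd_o)² + (∂f/∂d_i · δd_i)²) = √(0.00103 + 0.0131) = 0.119 cm
f = 7.342 cm.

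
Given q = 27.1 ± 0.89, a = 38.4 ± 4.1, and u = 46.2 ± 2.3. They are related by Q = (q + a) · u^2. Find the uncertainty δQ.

Let w = q + a = 65.5. δw = √(δq² + δa²) = √(0.792 + 16.8) = 4.20, so δw/w = 0.0641.
Q is then a monomial in w, u:
δQ/Q = √((δw/w)² + (2·δu/u)²) = √(0.00410 + 0.00991) = 0.118
Q = 1.4e+05, so δQ = 0.118 × 1.4e+05 = 16600.

16600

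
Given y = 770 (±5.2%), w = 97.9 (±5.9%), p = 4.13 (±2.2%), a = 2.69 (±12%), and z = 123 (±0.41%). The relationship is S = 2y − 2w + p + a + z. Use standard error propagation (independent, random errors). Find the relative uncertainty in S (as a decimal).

Absolute uncertainties add in quadrature for a linear combination:
  (2·δy)² = 6410;  (2·δw)² = 133;  (δp)² = 0.00826;  (δa)² = 0.104;  (δz)² = 0.254
δS = √(6550) = 80.9
S = 1470, so δS/S = 80.9/1470 = 0.0549.

0.0549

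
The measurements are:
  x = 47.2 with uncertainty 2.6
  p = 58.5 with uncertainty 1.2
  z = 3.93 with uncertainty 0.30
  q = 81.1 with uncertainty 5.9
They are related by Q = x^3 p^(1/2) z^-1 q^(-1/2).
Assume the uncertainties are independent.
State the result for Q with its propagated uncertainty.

22700 ± 4220

Each factor contributes (exponent × relative error)² to (δQ/Q)²:
  (3·δx/x)² = (3×0.0551)² = 0.0273;  (½·δp/p)² = (0.5×0.0205)² = 0.000105;  (-1·δz/z)² = (-1×0.0763)² = 0.00583;  (−½·δq/q)² = (-0.5×0.0727)² = 0.00132
δQ/Q = √(0.0346) = 0.186
Q = 22700, so δQ = 0.186 × 22700 = 4220.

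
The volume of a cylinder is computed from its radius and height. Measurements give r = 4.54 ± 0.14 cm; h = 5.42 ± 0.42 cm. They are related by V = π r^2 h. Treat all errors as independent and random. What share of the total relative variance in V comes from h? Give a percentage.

61.2%

(δV/V)² = (2·δr/r)² + (1·δh/h)²
  r term: (2×0.0308)² = 0.00380
  h term: (1×0.0775)² = 0.00600
Total = 0.00981. Share from h = 0.00600/0.00981 = 0.612.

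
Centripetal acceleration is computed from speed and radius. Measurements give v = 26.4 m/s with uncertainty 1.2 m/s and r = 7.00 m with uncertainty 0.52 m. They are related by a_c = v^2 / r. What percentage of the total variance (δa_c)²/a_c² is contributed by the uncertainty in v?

60.0%

(δa_c/a_c)² = (2·δv/v)² + (-1·δr/r)²
  v term: (2×0.0455)² = 0.00826
  r term: (-1×0.0743)² = 0.00552
Total = 0.0138. Share from v = 0.00826/0.0138 = 0.600.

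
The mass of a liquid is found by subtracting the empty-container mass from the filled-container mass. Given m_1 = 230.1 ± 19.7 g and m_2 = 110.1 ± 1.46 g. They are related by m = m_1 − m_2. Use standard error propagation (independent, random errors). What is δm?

Absolute uncertainties add in quadrature for a linear combination:
  (δm_1)² = 388;  (δm_2)² = 2.13
δm = √(390) = 19.8 g

19.8 g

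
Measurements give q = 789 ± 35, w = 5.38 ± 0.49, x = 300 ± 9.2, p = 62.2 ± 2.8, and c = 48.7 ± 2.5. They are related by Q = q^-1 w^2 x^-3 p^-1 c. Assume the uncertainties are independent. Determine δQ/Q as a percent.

22.0%

Q is a product of powers, so relative uncertainties combine in quadrature:
  (-1·δq/q)² = (-1×0.0444)² = 0.00197;  (2·δw/w)² = (2×0.0911)² = 0.0332;  (-3·δx/x)² = (-3×0.0307)² = 0.00846;  (-1·δp/p)² = (-1×0.0450)² = 0.00203;  (1·δc/c)² = (1×0.0513)² = 0.00264
δQ/Q = √(0.0483) = 0.220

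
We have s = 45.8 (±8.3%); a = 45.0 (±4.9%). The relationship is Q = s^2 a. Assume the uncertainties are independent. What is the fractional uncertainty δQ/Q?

Products/powers → add relative errors in quadrature, weighted by exponent:
  (2·δs/s)² = (2×0.0830)² = 0.0276;  (1·δa/a)² = (1×0.0490)² = 0.00240
δQ/Q = √(0.0300) = 0.173

0.173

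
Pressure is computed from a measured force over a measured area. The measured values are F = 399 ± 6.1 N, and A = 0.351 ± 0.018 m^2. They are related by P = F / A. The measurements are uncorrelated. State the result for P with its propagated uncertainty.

Since P is a product/quotient, work with relative uncertainties:
  (1·δF/F)² = (1×0.0153)² = 0.000234;  (-1·δA/A)² = (-1×0.0513)² = 0.00263
δP/P = √(0.00286) = 0.0535
P = 1140 Pa, so δP = 0.0535 × 1140 = 60.8 Pa.

1140 ± 60.8 Pa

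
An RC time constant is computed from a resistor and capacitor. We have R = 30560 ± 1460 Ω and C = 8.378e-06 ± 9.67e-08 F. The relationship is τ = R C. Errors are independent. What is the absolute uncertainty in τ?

0.0126 s

Relative error in a monomial: (δτ/τ)² = Σ (nᵢ · δxᵢ/xᵢ)².
  (1·δR/R)² = (1×0.0478)² = 0.00228;  (1·δC/C)² = (1×0.0115)² = 0.000133
δτ/τ = √(0.00242) = 0.0491
τ = 0.2560 s, so δτ = 0.0491 × 0.2560 = 0.0126 s.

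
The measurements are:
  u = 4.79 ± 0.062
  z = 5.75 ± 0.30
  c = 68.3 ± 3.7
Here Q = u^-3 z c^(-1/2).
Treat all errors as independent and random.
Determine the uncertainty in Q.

Q is a product of powers, so relative uncertainties combine in quadrature:
  (-3·δu/u)² = (-3×0.0129)² = 0.00151;  (1·δz/z)² = (1×0.0522)² = 0.00272;  (−½·δc/c)² = (-0.5×0.0542)² = 0.000734
δQ/Q = √(0.00496) = 0.0705
Q = 0.00633, so δQ = 0.0705 × 0.00633 = 0.000446.

0.000446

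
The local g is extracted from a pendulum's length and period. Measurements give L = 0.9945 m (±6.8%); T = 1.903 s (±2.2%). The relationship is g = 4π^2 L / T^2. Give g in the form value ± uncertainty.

10.84 ± 0.878 m/s^2

g is a product of powers, so relative uncertainties combine in quadrature:
  (1·δL/L)² = (1×0.0680)² = 0.00462;  (-2·δT/T)² = (-2×0.0220)² = 0.00194
δg/g = √(0.00656) = 0.0810
g = 10.84 m/s^2, so δg = 0.0810 × 10.84 = 0.878 m/s^2.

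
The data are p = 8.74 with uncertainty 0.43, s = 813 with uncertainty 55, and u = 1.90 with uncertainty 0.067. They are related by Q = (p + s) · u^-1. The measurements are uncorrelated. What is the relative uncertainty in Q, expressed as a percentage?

7.57%

Let w = p + s = 822. δw = √(δp² + δs²) = √(0.185 + 3020) = 55.0, so δw/w = 0.0669.
Q is then a monomial in w, u:
δQ/Q = √((δw/w)² + (-1·δu/u)²) = √(0.00448 + 0.00124) = 0.0757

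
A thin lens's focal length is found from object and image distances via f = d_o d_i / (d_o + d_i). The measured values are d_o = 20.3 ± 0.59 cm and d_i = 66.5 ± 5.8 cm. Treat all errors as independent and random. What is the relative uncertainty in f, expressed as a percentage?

3.02%

∂f/∂d_o = (d_i/(d_o+d_i))² = 0.587;  ∂f/∂d_i = (d_o/(d_o+d_i))² = 0.0547
δf = √((∂f/∂d_o · δd_o)² + (∂f/∂d_i · δd_i)²) = √(0.120 + 0.101) = 0.470 cm
f = 15.6 cm, so δf/f = 0.470/15.6 = 0.0302.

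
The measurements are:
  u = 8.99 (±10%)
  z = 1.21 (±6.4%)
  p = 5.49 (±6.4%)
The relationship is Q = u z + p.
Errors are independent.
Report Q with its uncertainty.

16.4 ± 1.34

Let w = u·z = 10.9. δw/w = √((1·δu/u)² + (1·δz/z)²) = √(0.0100 + 0.00410) = 0.119, so δw = 1.29.
Q = w + p: δQ = √(δw² + δp²) = √(1.67 + 0.123) = 1.34
Q = 16.4.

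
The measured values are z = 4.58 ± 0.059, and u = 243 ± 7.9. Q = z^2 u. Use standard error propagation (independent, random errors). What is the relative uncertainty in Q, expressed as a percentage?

Since Q is a product/quotient, work with relative uncertainties:
  (2·δz/z)² = (2×0.0129)² = 0.000664;  (1·δu/u)² = (1×0.0325)² = 0.00106
δQ/Q = √(0.00172) = 0.0415

4.15%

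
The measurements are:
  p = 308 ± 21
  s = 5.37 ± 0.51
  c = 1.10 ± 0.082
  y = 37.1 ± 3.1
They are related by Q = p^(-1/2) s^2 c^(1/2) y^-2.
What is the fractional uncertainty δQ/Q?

0.258

For a monomial Q ∝ p^(-1/2), s^2, c^(1/2), y^-2, fractional errors add in quadrature:
  (−½·δp/p)² = (-0.5×0.0682)² = 0.00116;  (2·δs/s)² = (2×0.0950)² = 0.0361;  (½·δc/c)² = (0.5×0.0745)² = 0.00139;  (-2·δy/y)² = (-2×0.0836)² = 0.0279
δQ/Q = √(0.0666) = 0.258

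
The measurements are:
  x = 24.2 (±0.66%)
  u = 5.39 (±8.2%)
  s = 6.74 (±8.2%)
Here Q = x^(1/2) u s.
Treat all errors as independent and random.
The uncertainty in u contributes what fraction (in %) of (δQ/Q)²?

50.0%

(δQ/Q)² = (½·δx/x)² + (1·δu/u)² + (1·δs/s)²
  x term: (0.5×0.00660)² = 1.09e-05
  u term: (1×0.0820)² = 0.00672
  s term: (1×0.0820)² = 0.00672
Total = 0.0135. Share from u = 0.00672/0.0135 = 0.500.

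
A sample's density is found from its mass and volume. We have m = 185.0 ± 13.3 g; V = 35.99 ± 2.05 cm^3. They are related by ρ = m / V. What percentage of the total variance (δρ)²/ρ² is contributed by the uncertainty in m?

(δρ/ρ)² = (1·δm/m)² + (-1·δV/V)²
  m term: (1×0.0719)² = 0.00517
  V term: (-1×0.0570)² = 0.00324
Total = 0.00841. Share from m = 0.00517/0.00841 = 0.614.

61.4%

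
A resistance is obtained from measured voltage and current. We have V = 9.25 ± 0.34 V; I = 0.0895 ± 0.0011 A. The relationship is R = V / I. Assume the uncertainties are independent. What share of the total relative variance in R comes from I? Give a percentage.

10.1%

(δR/R)² = (1·δV/V)² + (-1·δI/I)²
  V term: (1×0.0368)² = 0.00135
  I term: (-1×0.0123)² = 0.000151
Total = 0.00150. Share from I = 0.000151/0.00150 = 0.101.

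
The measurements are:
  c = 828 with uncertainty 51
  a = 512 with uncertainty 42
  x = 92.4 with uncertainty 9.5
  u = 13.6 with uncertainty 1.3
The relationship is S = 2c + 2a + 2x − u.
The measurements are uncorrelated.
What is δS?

Sums and differences: (δS)² = Σ (cᵢ δxᵢ)².
  (2·δc)² = 10400;  (2·δa)² = 7060;  (2·δx)² = 361;  (δu)² = 1.69
δS = √(17800) = 134

134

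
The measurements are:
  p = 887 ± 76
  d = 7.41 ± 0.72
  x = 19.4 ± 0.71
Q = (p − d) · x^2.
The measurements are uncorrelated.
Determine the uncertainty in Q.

37500

Let u = p − d = 880. δu = √(δp² + δd²) = √(5780 + 0.518) = 76.0, so δu/u = 0.0864.
Q is then a monomial in u, x:
δQ/Q = √((δu/u)² + (2·δx/x)²) = √(0.00747 + 0.00536) = 0.113
Q = 3.31e+05, so δQ = 0.113 × 3.31e+05 = 37500.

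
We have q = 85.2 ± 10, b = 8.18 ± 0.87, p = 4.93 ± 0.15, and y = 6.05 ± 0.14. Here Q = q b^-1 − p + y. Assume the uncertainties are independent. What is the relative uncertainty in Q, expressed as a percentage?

14.4%

Let w = q·b^-1 = 10.4. δw/w = √((1·δq/q)² + (-1·δb/b)²) = √(0.0138 + 0.0113) = 0.158, so δw = 1.65.
Q = w − p + y: δQ = √(δw² + δp² + δy²) = √(2.72 + 0.0225 + 0.0196) = 1.66
Q = 11.5, so δQ/Q = 1.66/11.5 = 0.144.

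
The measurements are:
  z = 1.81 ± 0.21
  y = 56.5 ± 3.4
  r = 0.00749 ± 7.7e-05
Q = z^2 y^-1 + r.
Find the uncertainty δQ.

0.0139

Let p = z^2·y^-1 = 0.0580. δp/p = √((2·δz/z)² + (-1·δy/y)²) = √(0.0538 + 0.00362) = 0.240, so δp = 0.0139.
Q = p + r: δQ = √(δp² + δr²) = √(0.000193 + 5.93e-09) = 0.0139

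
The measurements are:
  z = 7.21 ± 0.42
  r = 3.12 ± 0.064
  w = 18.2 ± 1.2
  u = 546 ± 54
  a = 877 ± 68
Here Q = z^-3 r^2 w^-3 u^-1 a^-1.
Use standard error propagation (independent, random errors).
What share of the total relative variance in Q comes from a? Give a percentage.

(δQ/Q)² = (-3·δz/z)² + (2·δr/r)² + (-3·δw/w)² + (-1·δu/u)² + (-1·δa/a)²
  z term: (-3×0.0583)² = 0.0305
  r term: (2×0.0205)² = 0.00168
  w term: (-3×0.0659)² = 0.0391
  u term: (-1×0.0989)² = 0.00978
  a term: (-1×0.0775)² = 0.00601
Total = 0.0871. Share from a = 0.00601/0.0871 = 0.0690.

6.90%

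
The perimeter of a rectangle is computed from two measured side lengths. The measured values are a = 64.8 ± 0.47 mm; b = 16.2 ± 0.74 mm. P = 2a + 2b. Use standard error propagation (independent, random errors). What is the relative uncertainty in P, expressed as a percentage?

Each term contributes (cᵢ δxᵢ)² to (δP)²:
  (2·δa)² = 0.884;  (2·δb)² = 2.19
δP = √(3.07) = 1.75 mm
P = 162 mm, so δP/P = 1.75/162 = 0.0108.

1.08%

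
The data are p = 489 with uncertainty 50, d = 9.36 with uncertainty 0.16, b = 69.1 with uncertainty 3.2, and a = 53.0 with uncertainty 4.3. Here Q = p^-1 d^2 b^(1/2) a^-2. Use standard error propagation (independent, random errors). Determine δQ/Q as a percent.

19.6%

Since Q is a product/quotient, work with relative uncertainties:
  (-1·δp/p)² = (-1×0.102)² = 0.0105;  (2·δd/d)² = (2×0.0171)² = 0.00117;  (½·δb/b)² = (0.5×0.0463)² = 0.000536;  (-2·δa/a)² = (-2×0.0811)² = 0.0263
δQ/Q = √(0.0385) = 0.196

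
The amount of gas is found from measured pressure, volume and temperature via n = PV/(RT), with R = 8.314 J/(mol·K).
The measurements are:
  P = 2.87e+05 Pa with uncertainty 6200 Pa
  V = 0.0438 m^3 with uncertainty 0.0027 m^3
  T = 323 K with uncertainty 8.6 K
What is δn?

0.330 mol

Products/powers → add relative errors in quadrature, weighted by exponent:
  (1·δP/P)² = (1×0.0216)² = 0.000467;  (1·δV/V)² = (1×0.0616)² = 0.00380;  (-1·δT/T)² = (-1×0.0266)² = 0.000709
δn/n = √(0.00498) = 0.0705
n = 4.68 mol, so δn = 0.0705 × 4.68 = 0.330 mol.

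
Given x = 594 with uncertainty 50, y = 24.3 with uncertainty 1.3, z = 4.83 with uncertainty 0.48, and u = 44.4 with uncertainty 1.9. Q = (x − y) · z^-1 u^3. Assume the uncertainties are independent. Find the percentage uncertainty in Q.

18.5%

Let w = x − y = 570. δw = √(δx² + δy²) = √(2500 + 1.69) = 50.0, so δw/w = 0.0878.
Q is then a monomial in w, z, u:
δQ/Q = √((δw/w)² + (-1·δz/z)² + (3·δu/u)²) = √(0.00771 + 0.00988 + 0.0165) = 0.185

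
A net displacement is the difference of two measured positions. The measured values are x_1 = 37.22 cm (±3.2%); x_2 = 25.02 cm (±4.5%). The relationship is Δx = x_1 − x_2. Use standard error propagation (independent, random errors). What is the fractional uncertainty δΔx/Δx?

0.134

Absolute uncertainties add in quadrature for a linear combination:
  (δx_1)² = 1.42;  (δx_2)² = 1.27
δΔx = √(2.69) = 1.64 cm
Δx = 12.20 cm, so δΔx/Δx = 1.64/12.20 = 0.134.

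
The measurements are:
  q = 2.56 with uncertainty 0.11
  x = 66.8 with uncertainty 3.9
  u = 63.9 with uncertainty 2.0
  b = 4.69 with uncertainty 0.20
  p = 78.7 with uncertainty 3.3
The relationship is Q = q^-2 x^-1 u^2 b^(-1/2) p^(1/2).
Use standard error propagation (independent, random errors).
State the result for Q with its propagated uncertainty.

Since Q is a product/quotient, work with relative uncertainties:
  (-2·δq/q)² = (-2×0.0430)² = 0.00739;  (-1·δx/x)² = (-1×0.0584)² = 0.00341;  (2·δu/u)² = (2×0.0313)² = 0.00392;  (−½·δb/b)² = (-0.5×0.0426)² = 0.000455;  (½·δp/p)² = (0.5×0.0419)² = 0.000440
δQ/Q = √(0.0156) = 0.125
Q = 38.2, so δQ = 0.125 × 38.2 = 4.77.

38.2 ± 4.77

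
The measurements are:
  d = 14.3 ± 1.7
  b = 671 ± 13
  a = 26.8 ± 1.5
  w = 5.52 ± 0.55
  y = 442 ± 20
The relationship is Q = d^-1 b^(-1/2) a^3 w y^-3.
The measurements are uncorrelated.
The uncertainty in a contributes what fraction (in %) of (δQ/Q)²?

39.8%

(δQ/Q)² = (-1·δd/d)² + (−½·δb/b)² + (3·δa/a)² + (1·δw/w)² + (-3·δy/y)²
  d term: (-1×0.119)² = 0.0141
  b term: (-0.5×0.0194)² = 9.38e-05
  a term: (3×0.0560)² = 0.0282
  w term: (1×0.0996)² = 0.00993
  y term: (-3×0.0452)² = 0.0184
Total = 0.0708. Share from a = 0.0282/0.0708 = 0.398.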